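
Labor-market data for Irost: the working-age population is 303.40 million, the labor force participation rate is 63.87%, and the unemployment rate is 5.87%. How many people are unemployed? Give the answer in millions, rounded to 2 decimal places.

About 11.37 million are unemployed.

Labor force = 0.6387 × 303.40 = 193.78 million.
Unemployed = 0.0587 × 193.78 ≈ 11.37 million.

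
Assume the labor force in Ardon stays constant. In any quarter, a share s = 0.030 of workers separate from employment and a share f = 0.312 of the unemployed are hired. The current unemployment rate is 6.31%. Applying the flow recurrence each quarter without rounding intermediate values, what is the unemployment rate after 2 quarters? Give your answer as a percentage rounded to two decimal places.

Unemployment rate after two quarters ≈ 7.71%.

With a fixed labor force, u_{t+1} = u_t + s·(1−u_t) − f·u_t = u_t·(1−s−f) + s.
Here 1−s−f = 0.658 and s = 0.030.
u_1 = 0.063100 × 0.658 + 0.030 = 0.071520.
u_2 = 0.071520 × 0.658 + 0.030 = 0.077060.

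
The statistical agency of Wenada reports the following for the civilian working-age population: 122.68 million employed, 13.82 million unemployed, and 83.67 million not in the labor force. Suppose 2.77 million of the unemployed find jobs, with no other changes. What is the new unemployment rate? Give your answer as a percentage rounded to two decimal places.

New unemployment rate ≈ 8.10%.

Initially, labor force = 122.68 + 13.82 = 136.50 million, so u = 13.82/136.50 = 10.12%.
After the change, unemployed falls and employed rises by 2.77; labor force unchanged → E = 125.45, U = 11.05, labor force = 136.50 million.
New unemployment rate = 11.05 / 136.50 = 8.10%.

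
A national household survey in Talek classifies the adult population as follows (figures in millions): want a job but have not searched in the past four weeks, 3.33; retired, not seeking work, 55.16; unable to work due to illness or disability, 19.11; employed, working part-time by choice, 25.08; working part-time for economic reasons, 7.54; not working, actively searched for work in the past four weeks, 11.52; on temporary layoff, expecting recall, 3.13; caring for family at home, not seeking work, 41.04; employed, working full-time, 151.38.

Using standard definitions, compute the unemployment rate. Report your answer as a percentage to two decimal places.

Unemployment rate ≈ 7.37%.

Employed = 25.08 + 7.54 + 151.38 = 184.00 million (anyone who worked, including part-time for economic reasons, counts as employed).
Unemployed = 11.52 + 3.13 = 14.65 million (jobless and actively searching, or on temporary layoff).
Labor force = 184.00 + 14.65 = 198.65 million.
Unemployment rate = 14.65 / 198.65 = 7.37%.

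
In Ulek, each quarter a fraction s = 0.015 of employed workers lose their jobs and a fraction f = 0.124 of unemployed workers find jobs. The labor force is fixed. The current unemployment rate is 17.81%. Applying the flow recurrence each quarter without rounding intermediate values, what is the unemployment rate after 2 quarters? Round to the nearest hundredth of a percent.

With a fixed labor force, u_{t+1} = u_t + s·(1−u_t) − f·u_t = u_t·(1−s−f) + s.
Here 1−s−f = 0.861 and s = 0.015.
u_1 = 0.178100 × 0.861 + 0.015 = 0.168344.
u_2 = 0.168344 × 0.861 + 0.015 = 0.159944.

Unemployment rate after two quarters ≈ 15.99%.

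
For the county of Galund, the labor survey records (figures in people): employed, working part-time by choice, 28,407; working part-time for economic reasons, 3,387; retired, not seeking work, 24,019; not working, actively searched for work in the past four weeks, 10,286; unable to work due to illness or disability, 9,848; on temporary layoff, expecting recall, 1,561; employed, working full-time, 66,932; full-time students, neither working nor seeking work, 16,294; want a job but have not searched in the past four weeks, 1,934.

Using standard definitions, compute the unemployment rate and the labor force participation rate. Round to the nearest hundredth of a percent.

Unemployment rate ≈ 10.71%; labor force participation rate ≈ 67.97%.

Employed = 28,407 + 3,387 + 66,932 = 98,726 (anyone who worked, including part-time for economic reasons, counts as employed).
Unemployed = 10,286 + 1,561 = 11,847 (jobless and actively searching, or on temporary layoff).
Labor force = 98,726 + 11,847 = 110,573.
Not in labor force = 24,019 + 9,848 + 16,294 + 1,934 = 52,095 (those not working and not actively searching are outside the labor force — including those who want a job but have given up searching).
Civilian working-age population = 110,573 + 52,095 = 162,668.
Unemployment rate = 11,847 / 110,573 = 10.71%.
Labor force participation rate = 110,573 / 162,668 = 67.97%.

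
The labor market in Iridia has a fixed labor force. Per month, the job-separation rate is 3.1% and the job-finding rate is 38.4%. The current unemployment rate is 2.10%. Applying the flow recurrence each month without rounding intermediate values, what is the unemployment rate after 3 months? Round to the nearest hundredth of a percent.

Unemployment rate after three months ≈ 6.39%.

With a fixed labor force, u_{t+1} = u_t + s·(1−u_t) − f·u_t = u_t·(1−s−f) + s.
Here 1−s−f = 0.585 and s = 0.031.
u_1 = 0.021000 × 0.585 + 0.031 = 0.043285.
u_2 = 0.043285 × 0.585 + 0.031 = 0.056322.
u_3 = 0.056322 × 0.585 + 0.031 = 0.063948.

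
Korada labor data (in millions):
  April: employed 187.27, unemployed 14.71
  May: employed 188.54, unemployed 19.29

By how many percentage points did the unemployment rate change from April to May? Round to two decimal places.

April: labor force = 187.27 + 14.71 = 201.98; u = 14.71/201.98 = 7.28%.
May: labor force = 188.54 + 19.29 = 207.83; u = 19.29/207.83 = 9.28%.
Change = 9.28% − 7.28% = +2.00 pp.

The unemployment rate changed by +2.00 percentage points.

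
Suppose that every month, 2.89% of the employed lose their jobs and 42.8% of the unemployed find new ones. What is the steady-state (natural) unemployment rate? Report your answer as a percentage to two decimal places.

Steady-state unemployment rate ≈ 6.33%.

At steady state the flows balance: s·E = f·U, so U/(E+U) = s/(s+f).
u* = 2.89 / (2.89 + 42.8) = 2.89 / 45.69 = 6.33%.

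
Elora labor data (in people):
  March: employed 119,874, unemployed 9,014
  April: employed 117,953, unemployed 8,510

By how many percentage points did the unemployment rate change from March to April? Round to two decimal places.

The unemployment rate changed by −0.26 percentage points.

March: labor force = 119,874 + 9,014 = 128,888; u = 9,014/128,888 = 6.99%.
April: labor force = 117,953 + 8,510 = 126,463; u = 8,510/126,463 = 6.73%.
Change = 6.73% − 6.99% = −0.26 pp.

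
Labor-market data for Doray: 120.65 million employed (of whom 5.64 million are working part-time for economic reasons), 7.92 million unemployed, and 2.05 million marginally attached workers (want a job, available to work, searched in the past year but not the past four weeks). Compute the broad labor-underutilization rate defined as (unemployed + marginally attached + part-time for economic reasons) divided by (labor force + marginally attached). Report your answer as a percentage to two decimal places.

Labor force = 120.65 + 7.92 = 128.57 million.
Numerator = 7.92 + 2.05 + 5.64 = 15.61 million.
Denominator = 128.57 + 2.05 = 130.62 million.
Broad rate = 15.61 / 130.62 = 11.95%.

Broad underutilization rate ≈ 11.95%.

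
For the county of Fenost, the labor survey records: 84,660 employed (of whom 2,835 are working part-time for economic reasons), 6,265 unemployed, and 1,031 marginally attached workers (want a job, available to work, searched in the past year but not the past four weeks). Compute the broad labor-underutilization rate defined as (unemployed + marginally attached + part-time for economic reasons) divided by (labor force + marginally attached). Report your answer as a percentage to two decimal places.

Labor force = 84,660 + 6,265 = 90,925.
Numerator = 6,265 + 1,031 + 2,835 = 10,131.
Denominator = 90,925 + 1,031 = 91,956.
Broad rate = 10,131 / 91,956 = 11.02%.

Broad underutilization rate ≈ 11.02%.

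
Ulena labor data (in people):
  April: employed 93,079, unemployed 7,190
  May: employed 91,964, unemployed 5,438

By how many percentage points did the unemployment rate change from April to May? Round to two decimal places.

April: labor force = 93,079 + 7,190 = 100,269; u = 7,190/100,269 = 7.17%.
May: labor force = 91,964 + 5,438 = 97,402; u = 5,438/97,402 = 5.58%.
Change = 5.58% − 7.17% = −1.59 pp.

The unemployment rate changed by −1.59 percentage points.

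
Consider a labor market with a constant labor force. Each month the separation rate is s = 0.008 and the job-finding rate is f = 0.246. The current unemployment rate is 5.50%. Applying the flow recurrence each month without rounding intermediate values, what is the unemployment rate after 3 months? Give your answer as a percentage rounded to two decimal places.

With a fixed labor force, u_{t+1} = u_t + s·(1−u_t) − f·u_t = u_t·(1−s−f) + s.
Here 1−s−f = 0.746 and s = 0.008.
u_1 = 0.055000 × 0.746 + 0.008 = 0.049030.
u_2 = 0.049030 × 0.746 + 0.008 = 0.044576.
u_3 = 0.044576 × 0.746 + 0.008 = 0.041254.

Unemployment rate after three months ≈ 4.13%.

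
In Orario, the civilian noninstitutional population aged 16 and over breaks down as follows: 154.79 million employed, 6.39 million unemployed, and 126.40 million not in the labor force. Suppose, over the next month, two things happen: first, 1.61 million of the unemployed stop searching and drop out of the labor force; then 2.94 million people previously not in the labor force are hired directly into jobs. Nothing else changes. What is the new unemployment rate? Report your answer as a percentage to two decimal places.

Initially, labor force = 154.79 + 6.39 = 161.18 million, so u = 6.39/161.18 = 3.96%.
After the first change, unemployed and labor force both fall by 1.61 → E = 154.79, U = 4.78, labor force = 159.57 million.
After the second change, employed and labor force both rise by 2.94; unemployed unchanged → E = 157.73, U = 4.78, labor force = 162.51 million.
New unemployment rate = 4.78 / 162.51 = 2.94%.

New unemployment rate ≈ 2.94%.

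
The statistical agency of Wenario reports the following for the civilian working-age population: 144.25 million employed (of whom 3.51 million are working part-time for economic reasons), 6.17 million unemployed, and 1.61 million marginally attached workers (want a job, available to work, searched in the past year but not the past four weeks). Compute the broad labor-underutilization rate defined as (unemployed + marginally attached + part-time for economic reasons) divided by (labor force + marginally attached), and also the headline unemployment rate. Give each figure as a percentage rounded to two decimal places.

Broad underutilization rate ≈ 7.43%; headline unemployment rate ≈ 4.10%.

Labor force = 144.25 + 6.17 = 150.42 million.
Numerator = 6.17 + 1.61 + 3.51 = 11.29 million.
Denominator = 150.42 + 1.61 = 152.03 million.
Broad rate = 11.29 / 152.03 = 7.43%.
Headline unemployment rate = 6.17 / 150.42 = 4.10%.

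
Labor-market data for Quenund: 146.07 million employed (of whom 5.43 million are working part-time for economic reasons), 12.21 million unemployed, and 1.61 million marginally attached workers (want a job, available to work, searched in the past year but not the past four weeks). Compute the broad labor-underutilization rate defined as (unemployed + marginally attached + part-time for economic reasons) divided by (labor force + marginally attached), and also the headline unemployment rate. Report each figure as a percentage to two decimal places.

Broad underutilization rate ≈ 12.04%; headline unemployment rate ≈ 7.71%.

Labor force = 146.07 + 12.21 = 158.28 million.
Numerator = 12.21 + 1.61 + 5.43 = 19.25 million.
Denominator = 158.28 + 1.61 = 159.89 million.
Broad rate = 19.25 / 159.89 = 12.04%.
Headline unemployment rate = 12.21 / 158.28 = 7.71%.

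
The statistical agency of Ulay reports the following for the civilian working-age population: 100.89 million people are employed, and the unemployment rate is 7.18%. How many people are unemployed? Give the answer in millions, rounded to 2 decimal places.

Let U be the number unemployed. The labor force is E + U, and U/(E+U) = 0.0718.
So U = 0.0718 × 100.89 / (1 − 0.0718) = 7.2439 / 0.9282 ≈ 7.80 million.

About 7.80 million are unemployed.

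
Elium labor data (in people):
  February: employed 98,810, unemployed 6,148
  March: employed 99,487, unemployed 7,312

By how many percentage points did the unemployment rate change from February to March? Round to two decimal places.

February: labor force = 98,810 + 6,148 = 104,958; u = 6,148/104,958 = 5.86%.
March: labor force = 99,487 + 7,312 = 106,799; u = 7,312/106,799 = 6.85%.
Change = 6.85% − 5.86% = +0.99 pp.

The unemployment rate changed by +0.99 percentage points.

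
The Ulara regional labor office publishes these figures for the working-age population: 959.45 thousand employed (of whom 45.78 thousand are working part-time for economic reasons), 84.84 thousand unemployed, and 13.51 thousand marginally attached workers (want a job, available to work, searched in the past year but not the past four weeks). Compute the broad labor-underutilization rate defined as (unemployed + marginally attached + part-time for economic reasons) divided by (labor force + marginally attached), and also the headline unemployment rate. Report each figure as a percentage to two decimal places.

Broad underutilization rate ≈ 13.63%; headline unemployment rate ≈ 8.12%.

Labor force = 959.45 + 84.84 = 1,044.29 thousand.
Numerator = 84.84 + 13.51 + 45.78 = 144.13 thousand.
Denominator = 1,044.29 + 13.51 = 1,057.80 thousand.
Broad rate = 144.13 / 1,057.80 = 13.63%.
Headline unemployment rate = 84.84 / 1,044.29 = 8.12%.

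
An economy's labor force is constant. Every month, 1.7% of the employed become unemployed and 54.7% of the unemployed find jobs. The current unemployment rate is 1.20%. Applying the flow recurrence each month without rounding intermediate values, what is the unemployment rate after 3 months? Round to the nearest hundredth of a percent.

Unemployment rate after three months ≈ 2.86%.

With a fixed labor force, u_{t+1} = u_t + s·(1−u_t) − f·u_t = u_t·(1−s−f) + s.
Here 1−s−f = 0.436 and s = 0.017.
u_1 = 0.012000 × 0.436 + 0.017 = 0.022232.
u_2 = 0.022232 × 0.436 + 0.017 = 0.026693.
u_3 = 0.026693 × 0.436 + 0.017 = 0.028638.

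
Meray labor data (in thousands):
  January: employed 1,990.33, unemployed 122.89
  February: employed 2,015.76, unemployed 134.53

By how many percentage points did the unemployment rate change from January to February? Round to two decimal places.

January: labor force = 1,990.33 + 122.89 = 2,113.22; u = 122.89/2,113.22 = 5.82%.
February: labor force = 2,015.76 + 134.53 = 2,150.29; u = 134.53/2,150.29 = 6.26%.
Change = 6.26% − 5.82% = +0.44 pp.

The unemployment rate changed by +0.44 percentage points.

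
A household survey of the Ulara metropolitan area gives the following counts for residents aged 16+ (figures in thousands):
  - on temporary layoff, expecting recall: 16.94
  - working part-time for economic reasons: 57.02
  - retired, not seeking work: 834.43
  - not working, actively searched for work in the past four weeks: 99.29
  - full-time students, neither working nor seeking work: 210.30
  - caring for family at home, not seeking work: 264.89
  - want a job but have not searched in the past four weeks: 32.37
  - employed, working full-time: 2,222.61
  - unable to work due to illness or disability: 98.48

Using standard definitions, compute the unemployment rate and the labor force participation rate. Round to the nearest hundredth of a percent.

Employed = 57.02 + 2,222.61 = 2,279.63 thousand (anyone who worked, including part-time for economic reasons, counts as employed).
Unemployed = 16.94 + 99.29 = 116.23 thousand (jobless and actively searching, or on temporary layoff).
Labor force = 2,279.63 + 116.23 = 2,395.86 thousand.
Not in labor force = 834.43 + 210.30 + 264.89 + 32.37 + 98.48 = 1,440.47 thousand (those not working and not actively searching are outside the labor force — including those who want a job but have given up searching).
Civilian working-age population = 2,395.86 + 1,440.47 = 3,836.33 thousand.
Unemployment rate = 116.23 / 2,395.86 = 4.85%.
Labor force participation rate = 2,395.86 / 3,836.33 = 62.45%.

Unemployment rate ≈ 4.85%; labor force participation rate ≈ 62.45%.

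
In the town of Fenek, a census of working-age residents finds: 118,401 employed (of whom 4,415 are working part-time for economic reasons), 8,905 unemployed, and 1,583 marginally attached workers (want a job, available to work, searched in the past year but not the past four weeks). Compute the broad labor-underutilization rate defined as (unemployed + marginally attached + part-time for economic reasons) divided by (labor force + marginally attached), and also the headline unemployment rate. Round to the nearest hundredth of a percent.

Labor force = 118,401 + 8,905 = 127,306.
Numerator = 8,905 + 1,583 + 4,415 = 14,903.
Denominator = 127,306 + 1,583 = 128,889.
Broad rate = 14,903 / 128,889 = 11.56%.
Headline unemployment rate = 8,905 / 127,306 = 6.99%.

Broad underutilization rate ≈ 11.56%; headline unemployment rate ≈ 6.99%.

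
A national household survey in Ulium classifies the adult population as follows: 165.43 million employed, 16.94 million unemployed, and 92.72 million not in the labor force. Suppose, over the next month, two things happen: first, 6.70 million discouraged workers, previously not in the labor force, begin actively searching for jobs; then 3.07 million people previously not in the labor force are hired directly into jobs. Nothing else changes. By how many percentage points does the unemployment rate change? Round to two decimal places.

The unemployment rate changes by +3.01 percentage points.

Initially, labor force = 165.43 + 16.94 = 182.37 million, so u = 16.94/182.37 = 9.29%.
After the first change, unemployed and labor force both rise by 6.70 → E = 165.43, U = 23.64, labor force = 189.07 million.
After the second change, employed and labor force both rise by 3.07; unemployed unchanged → E = 168.50, U = 23.64, labor force = 192.14 million.
New unemployment rate = 23.64 / 192.14 = 12.30%.
Change = 12.30% − 9.29% = +3.01 percentage points.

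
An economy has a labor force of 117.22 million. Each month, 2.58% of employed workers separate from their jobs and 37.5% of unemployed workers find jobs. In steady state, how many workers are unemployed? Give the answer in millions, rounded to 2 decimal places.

Steady-state unemployment rate u* = s/(s+f) = 2.58/(2.58+37.5) = 0.064371.
Unemployed = u* × labor force = 0.064371 × 117.22 ≈ 7.55 million.

About 7.55 million are unemployed in steady state.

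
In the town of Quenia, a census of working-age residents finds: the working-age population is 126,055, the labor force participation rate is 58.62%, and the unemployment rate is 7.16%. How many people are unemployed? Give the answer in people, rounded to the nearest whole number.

Labor force = 0.5862 × 126,055 = 73,893.
Unemployed = 0.0716 × 73,893 ≈ 5,291.

About 5,291 are unemployed.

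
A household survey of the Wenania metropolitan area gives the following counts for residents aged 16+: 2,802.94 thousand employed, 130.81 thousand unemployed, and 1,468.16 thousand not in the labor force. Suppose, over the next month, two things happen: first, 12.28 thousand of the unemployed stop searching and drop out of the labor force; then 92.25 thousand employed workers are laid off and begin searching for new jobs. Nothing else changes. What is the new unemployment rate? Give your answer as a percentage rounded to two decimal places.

Initially, labor force = 2,802.94 + 130.81 = 2,933.75 thousand, so u = 130.81/2,933.75 = 4.46%.
After the first change, unemployed and labor force both fall by 12.28 → E = 2,802.94, U = 118.53, labor force = 2,921.47 thousand.
After the second change, employed falls and unemployed rises by 92.25; labor force unchanged → E = 2,710.69, U = 210.78, labor force = 2,921.47 thousand.
New unemployment rate = 210.78 / 2,921.47 = 7.21%.

New unemployment rate ≈ 7.21%.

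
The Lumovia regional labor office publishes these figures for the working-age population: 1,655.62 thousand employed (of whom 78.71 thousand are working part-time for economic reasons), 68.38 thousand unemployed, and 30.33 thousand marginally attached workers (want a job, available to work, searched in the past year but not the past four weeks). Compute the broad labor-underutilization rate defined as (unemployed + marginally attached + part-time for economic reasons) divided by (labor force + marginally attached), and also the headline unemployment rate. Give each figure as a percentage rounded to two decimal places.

Labor force = 1,655.62 + 68.38 = 1,724.00 thousand.
Numerator = 68.38 + 30.33 + 78.71 = 177.42 thousand.
Denominator = 1,724.00 + 30.33 = 1,754.33 thousand.
Broad rate = 177.42 / 1,754.33 = 10.11%.
Headline unemployment rate = 68.38 / 1,724.00 = 3.97%.

Broad underutilization rate ≈ 10.11%; headline unemployment rate ≈ 3.97%.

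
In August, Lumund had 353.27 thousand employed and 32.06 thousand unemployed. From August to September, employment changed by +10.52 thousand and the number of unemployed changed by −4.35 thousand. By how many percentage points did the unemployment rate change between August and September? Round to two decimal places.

The unemployment rate changed by −1.24 percentage points.

August: labor force = 353.27 + 32.06 = 385.33; u = 32.06/385.33 = 8.32%.
September: labor force = 363.79 + 27.71 = 391.50; u = 27.71/391.50 = 7.08%.
Change = 7.08% − 8.32% = −1.24 pp.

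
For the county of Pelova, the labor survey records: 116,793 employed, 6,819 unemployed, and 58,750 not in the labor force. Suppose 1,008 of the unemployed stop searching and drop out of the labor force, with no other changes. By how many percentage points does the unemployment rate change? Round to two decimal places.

Initially, labor force = 116,793 + 6,819 = 123,612, so u = 6,819/123,612 = 5.52%.
After the change, unemployed and labor force both fall by 1,008 → E = 116,793, U = 5,811, labor force = 122,604.
New unemployment rate = 5,811 / 122,604 = 4.74%.
Change = 4.74% − 5.52% = −0.78 percentage points.

The unemployment rate changes by −0.78 percentage points.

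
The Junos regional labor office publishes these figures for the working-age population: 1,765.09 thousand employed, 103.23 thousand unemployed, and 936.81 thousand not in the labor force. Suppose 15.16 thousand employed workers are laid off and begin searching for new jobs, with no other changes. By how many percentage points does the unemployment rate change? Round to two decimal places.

The unemployment rate changes by +0.81 percentage points.

Initially, labor force = 1,765.09 + 103.23 = 1,868.32 thousand, so u = 103.23/1,868.32 = 5.53%.
After the change, employed falls and unemployed rises by 15.16; labor force unchanged → E = 1,749.93, U = 118.39, labor force = 1,868.32 thousand.
New unemployment rate = 118.39 / 1,868.32 = 6.34%.
Change = 6.34% − 5.53% = +0.81 percentage points.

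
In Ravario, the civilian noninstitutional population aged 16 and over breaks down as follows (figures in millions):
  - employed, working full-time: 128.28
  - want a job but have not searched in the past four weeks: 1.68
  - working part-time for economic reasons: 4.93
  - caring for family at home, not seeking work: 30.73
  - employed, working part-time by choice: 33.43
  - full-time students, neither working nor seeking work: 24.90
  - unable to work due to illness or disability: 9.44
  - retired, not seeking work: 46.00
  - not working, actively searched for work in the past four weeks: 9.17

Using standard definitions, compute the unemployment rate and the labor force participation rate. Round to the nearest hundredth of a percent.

Unemployment rate ≈ 5.22%; labor force participation rate ≈ 60.93%.

Employed = 128.28 + 4.93 + 33.43 = 166.64 million (anyone who worked, including part-time for economic reasons, counts as employed).
Unemployed = 9.17 million.
Labor force = 166.64 + 9.17 = 175.81 million.
Not in labor force = 1.68 + 30.73 + 24.90 + 9.44 + 46.00 = 112.75 million (those not working and not actively searching are outside the labor force — including those who want a job but have given up searching).
Civilian working-age population = 175.81 + 112.75 = 288.56 million.
Unemployment rate = 9.17 / 175.81 = 5.22%.
Labor force participation rate = 175.81 / 288.56 = 60.93%.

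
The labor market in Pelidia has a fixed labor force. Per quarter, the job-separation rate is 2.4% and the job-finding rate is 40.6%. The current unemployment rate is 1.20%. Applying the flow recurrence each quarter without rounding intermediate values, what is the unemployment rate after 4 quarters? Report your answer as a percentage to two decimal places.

Unemployment rate after four quarters ≈ 5.12%.

With a fixed labor force, u_{t+1} = u_t + s·(1−u_t) − f·u_t = u_t·(1−s−f) + s.
Here 1−s−f = 0.570 and s = 0.024.
u_1 = 0.012000 × 0.570 + 0.024 = 0.030840.
u_2 = 0.030840 × 0.570 + 0.024 = 0.041579.
u_3 = 0.041579 × 0.570 + 0.024 = 0.047700.
u_4 = 0.047700 × 0.570 + 0.024 = 0.051189.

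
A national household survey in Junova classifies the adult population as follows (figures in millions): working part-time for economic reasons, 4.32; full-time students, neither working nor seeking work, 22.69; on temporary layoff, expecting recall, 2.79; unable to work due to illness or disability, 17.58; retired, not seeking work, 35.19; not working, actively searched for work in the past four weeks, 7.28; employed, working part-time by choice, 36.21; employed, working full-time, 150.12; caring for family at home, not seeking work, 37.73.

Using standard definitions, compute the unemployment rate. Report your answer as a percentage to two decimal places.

Unemployment rate ≈ 5.02%.

Employed = 4.32 + 36.21 + 150.12 = 190.65 million (anyone who worked, including part-time for economic reasons, counts as employed).
Unemployed = 2.79 + 7.28 = 10.07 million (jobless and actively searching, or on temporary layoff).
Labor force = 190.65 + 10.07 = 200.72 million.
Unemployment rate = 10.07 / 200.72 = 5.02%.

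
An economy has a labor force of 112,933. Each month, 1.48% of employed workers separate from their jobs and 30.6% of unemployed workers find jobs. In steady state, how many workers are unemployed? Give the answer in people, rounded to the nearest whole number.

Steady-state unemployment rate u* = s/(s+f) = 1.48/(1.48+30.6) = 0.046135.
Unemployed = u* × labor force = 0.046135 × 112,933 ≈ 5,210.

About 5,210 are unemployed in steady state.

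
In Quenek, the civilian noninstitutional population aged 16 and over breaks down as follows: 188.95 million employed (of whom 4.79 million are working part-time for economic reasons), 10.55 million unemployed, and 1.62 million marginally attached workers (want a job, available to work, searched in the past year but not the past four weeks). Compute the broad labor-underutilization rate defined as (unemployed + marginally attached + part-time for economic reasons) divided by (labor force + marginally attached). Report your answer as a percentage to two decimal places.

Broad underutilization rate ≈ 8.43%.

Labor force = 188.95 + 10.55 = 199.50 million.
Numerator = 10.55 + 1.62 + 4.79 = 16.96 million.
Denominator = 199.50 + 1.62 = 201.12 million.
Broad rate = 16.96 / 201.12 = 8.43%.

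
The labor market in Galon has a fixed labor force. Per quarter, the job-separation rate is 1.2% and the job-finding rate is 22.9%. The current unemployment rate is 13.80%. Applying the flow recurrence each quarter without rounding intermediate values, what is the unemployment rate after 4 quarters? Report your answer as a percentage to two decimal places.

With a fixed labor force, u_{t+1} = u_t + s·(1−u_t) − f·u_t = u_t·(1−s−f) + s.
Here 1−s−f = 0.759 and s = 0.012.
u_1 = 0.138000 × 0.759 + 0.012 = 0.116742.
u_2 = 0.116742 × 0.759 + 0.012 = 0.100607.
u_3 = 0.100607 × 0.759 + 0.012 = 0.088361.
u_4 = 0.088361 × 0.759 + 0.012 = 0.079066.

Unemployment rate after four quarters ≈ 7.91%.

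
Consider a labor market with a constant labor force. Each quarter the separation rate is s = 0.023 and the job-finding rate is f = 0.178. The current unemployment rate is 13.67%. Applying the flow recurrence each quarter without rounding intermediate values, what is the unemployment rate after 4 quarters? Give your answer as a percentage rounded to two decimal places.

With a fixed labor force, u_{t+1} = u_t + s·(1−u_t) − f·u_t = u_t·(1−s−f) + s.
Here 1−s−f = 0.799 and s = 0.023.
u_1 = 0.136700 × 0.799 + 0.023 = 0.132223.
u_2 = 0.132223 × 0.799 + 0.023 = 0.128646.
u_3 = 0.128646 × 0.799 + 0.023 = 0.125788.
u_4 = 0.125788 × 0.799 + 0.023 = 0.123505.

Unemployment rate after four quarters ≈ 12.35%.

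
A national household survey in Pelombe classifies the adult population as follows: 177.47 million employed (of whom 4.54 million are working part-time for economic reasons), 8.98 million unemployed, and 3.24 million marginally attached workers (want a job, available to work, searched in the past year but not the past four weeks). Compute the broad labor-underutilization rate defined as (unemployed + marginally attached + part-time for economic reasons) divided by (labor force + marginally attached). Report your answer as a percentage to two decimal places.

Broad underutilization rate ≈ 8.84%.

Labor force = 177.47 + 8.98 = 186.45 million.
Numerator = 8.98 + 3.24 + 4.54 = 16.76 million.
Denominator = 186.45 + 3.24 = 189.69 million.
Broad rate = 16.76 / 189.69 = 8.84%.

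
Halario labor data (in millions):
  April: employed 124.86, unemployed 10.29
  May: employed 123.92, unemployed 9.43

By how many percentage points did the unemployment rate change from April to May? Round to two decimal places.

The unemployment rate changed by −0.54 percentage points.

April: labor force = 124.86 + 10.29 = 135.15; u = 10.29/135.15 = 7.61%.
May: labor force = 123.92 + 9.43 = 133.35; u = 9.43/133.35 = 7.07%.
Change = 7.07% − 7.61% = −0.54 pp.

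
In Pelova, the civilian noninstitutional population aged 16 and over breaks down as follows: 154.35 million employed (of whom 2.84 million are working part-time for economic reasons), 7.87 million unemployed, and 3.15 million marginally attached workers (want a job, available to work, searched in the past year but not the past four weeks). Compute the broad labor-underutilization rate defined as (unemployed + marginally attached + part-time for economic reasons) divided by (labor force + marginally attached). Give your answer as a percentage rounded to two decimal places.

Labor force = 154.35 + 7.87 = 162.22 million.
Numerator = 7.87 + 3.15 + 2.84 = 13.86 million.
Denominator = 162.22 + 3.15 = 165.37 million.
Broad rate = 13.86 / 165.37 = 8.38%.

Broad underutilization rate ≈ 8.38%.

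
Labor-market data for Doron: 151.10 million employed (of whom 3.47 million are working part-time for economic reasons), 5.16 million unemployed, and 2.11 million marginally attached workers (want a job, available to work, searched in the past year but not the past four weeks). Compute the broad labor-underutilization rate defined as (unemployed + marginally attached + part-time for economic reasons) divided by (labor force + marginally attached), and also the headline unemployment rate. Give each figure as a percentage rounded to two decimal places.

Labor force = 151.10 + 5.16 = 156.26 million.
Numerator = 5.16 + 2.11 + 3.47 = 10.74 million.
Denominator = 156.26 + 2.11 = 158.37 million.
Broad rate = 10.74 / 158.37 = 6.78%.
Headline unemployment rate = 5.16 / 156.26 = 3.30%.

Broad underutilization rate ≈ 6.78%; headline unemployment rate ≈ 3.30%.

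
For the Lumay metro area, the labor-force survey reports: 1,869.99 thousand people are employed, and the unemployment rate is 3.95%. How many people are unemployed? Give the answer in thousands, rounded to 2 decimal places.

Let U be the number unemployed. The labor force is E + U, and U/(E+U) = 0.0395.
So U = 0.0395 × 1,869.99 / (1 − 0.0395) = 73.8646 / 0.9605 ≈ 76.90 thousand.

About 76.90 thousand are unemployed.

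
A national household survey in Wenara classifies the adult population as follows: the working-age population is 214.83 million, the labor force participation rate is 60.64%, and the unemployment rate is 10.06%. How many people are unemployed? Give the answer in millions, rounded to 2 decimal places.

About 13.11 million are unemployed.

Labor force = 0.6064 × 214.83 = 130.27 million.
Unemployed = 0.1006 × 130.27 ≈ 13.11 million.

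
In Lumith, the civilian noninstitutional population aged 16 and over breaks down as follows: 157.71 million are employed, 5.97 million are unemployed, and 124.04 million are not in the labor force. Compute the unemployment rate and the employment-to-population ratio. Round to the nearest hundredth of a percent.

Labor force = employed + unemployed = 157.71 + 5.97 = 163.68 million.
Working-age population = 163.68 + 124.04 = 287.72 million.
Unemployment rate = 5.97 / 163.68 = 3.65%.
Employment-population ratio = 157.71 / 287.72 = 54.81%.

Unemployment rate ≈ 3.65%; employment-population ratio ≈ 54.81%.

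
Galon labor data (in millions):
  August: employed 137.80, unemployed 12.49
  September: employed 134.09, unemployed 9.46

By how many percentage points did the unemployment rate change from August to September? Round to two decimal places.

August: labor force = 137.80 + 12.49 = 150.29; u = 12.49/150.29 = 8.31%.
September: labor force = 134.09 + 9.46 = 143.55; u = 9.46/143.55 = 6.59%.
Change = 6.59% − 8.31% = −1.72 pp.

The unemployment rate changed by −1.72 percentage points.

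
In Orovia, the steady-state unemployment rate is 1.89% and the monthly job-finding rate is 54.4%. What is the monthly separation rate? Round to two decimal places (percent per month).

Separation rate ≈ 1.05% per month.

From u* = s/(s+f): s = u·f/(1−u).
s = 0.0189 × 54.4 / (1 − 0.0189) = 1.0282 / 0.9811 ≈ 1.05% per month.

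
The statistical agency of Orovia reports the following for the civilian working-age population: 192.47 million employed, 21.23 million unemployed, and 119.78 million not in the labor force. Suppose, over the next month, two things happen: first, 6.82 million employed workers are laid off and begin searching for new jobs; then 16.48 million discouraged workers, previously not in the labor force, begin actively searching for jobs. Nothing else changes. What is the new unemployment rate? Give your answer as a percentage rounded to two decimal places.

Initially, labor force = 192.47 + 21.23 = 213.70 million, so u = 21.23/213.70 = 9.93%.
After the first change, employed falls and unemployed rises by 6.82; labor force unchanged → E = 185.65, U = 28.05, labor force = 213.70 million.
After the second change, unemployed and labor force both rise by 16.48 → E = 185.65, U = 44.53, labor force = 230.18 million.
New unemployment rate = 44.53 / 230.18 = 19.35%.

New unemployment rate ≈ 19.35%.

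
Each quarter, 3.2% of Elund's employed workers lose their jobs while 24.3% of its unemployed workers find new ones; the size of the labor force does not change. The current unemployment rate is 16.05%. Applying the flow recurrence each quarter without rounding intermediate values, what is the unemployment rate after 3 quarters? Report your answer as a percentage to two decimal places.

With a fixed labor force, u_{t+1} = u_t + s·(1−u_t) − f·u_t = u_t·(1−s−f) + s.
Here 1−s−f = 0.725 and s = 0.032.
u_1 = 0.160500 × 0.725 + 0.032 = 0.148363.
u_2 = 0.148363 × 0.725 + 0.032 = 0.139563.
u_3 = 0.139563 × 0.725 + 0.032 = 0.133183.

Unemployment rate after three quarters ≈ 13.32%.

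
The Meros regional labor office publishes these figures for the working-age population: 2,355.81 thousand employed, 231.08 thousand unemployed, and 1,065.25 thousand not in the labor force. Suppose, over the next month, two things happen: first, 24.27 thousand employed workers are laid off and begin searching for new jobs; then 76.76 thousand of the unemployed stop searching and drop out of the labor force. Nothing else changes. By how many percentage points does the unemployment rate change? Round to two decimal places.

The unemployment rate changes by −1.82 percentage points.

Initially, labor force = 2,355.81 + 231.08 = 2,586.89 thousand, so u = 231.08/2,586.89 = 8.93%.
After the first change, employed falls and unemployed rises by 24.27; labor force unchanged → E = 2,331.54, U = 255.35, labor force = 2,586.89 thousand.
After the second change, unemployed and labor force both fall by 76.76 → E = 2,331.54, U = 178.59, labor force = 2,510.13 thousand.
New unemployment rate = 178.59 / 2,510.13 = 7.11%.
Change = 7.11% − 8.93% = −1.82 percentage points.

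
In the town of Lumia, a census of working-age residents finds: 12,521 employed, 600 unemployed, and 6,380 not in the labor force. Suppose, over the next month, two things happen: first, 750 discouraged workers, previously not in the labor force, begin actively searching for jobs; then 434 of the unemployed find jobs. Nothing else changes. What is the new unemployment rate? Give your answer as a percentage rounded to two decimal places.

Initially, labor force = 12,521 + 600 = 13,121, so u = 600/13,121 = 4.57%.
After the first change, unemployed and labor force both rise by 750 → E = 12,521, U = 1,350, labor force = 13,871.
After the second change, unemployed falls and employed rises by 434; labor force unchanged → E = 12,955, U = 916, labor force = 13,871.
New unemployment rate = 916 / 13,871 = 6.60%.

New unemployment rate ≈ 6.60%.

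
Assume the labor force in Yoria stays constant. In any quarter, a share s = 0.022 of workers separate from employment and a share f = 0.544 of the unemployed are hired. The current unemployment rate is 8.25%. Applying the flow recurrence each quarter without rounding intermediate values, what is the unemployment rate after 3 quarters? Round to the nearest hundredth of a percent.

With a fixed labor force, u_{t+1} = u_t + s·(1−u_t) − f·u_t = u_t·(1−s−f) + s.
Here 1−s−f = 0.434 and s = 0.022.
u_1 = 0.082500 × 0.434 + 0.022 = 0.057805.
u_2 = 0.057805 × 0.434 + 0.022 = 0.047087.
u_3 = 0.047087 × 0.434 + 0.022 = 0.042436.

Unemployment rate after three quarters ≈ 4.24%.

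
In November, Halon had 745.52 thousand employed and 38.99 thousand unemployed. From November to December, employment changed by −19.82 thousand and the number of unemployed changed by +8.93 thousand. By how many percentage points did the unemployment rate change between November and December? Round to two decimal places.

The unemployment rate changed by +1.22 percentage points.

November: labor force = 745.52 + 38.99 = 784.51; u = 38.99/784.51 = 4.97%.
December: labor force = 725.70 + 47.92 = 773.62; u = 47.92/773.62 = 6.19%.
Change = 6.19% − 4.97% = +1.22 pp.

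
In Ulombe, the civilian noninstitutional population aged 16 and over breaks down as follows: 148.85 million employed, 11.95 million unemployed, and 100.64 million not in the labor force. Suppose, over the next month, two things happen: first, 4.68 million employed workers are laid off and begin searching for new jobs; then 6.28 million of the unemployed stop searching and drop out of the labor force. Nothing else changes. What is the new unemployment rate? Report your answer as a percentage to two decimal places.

New unemployment rate ≈ 6.70%.

Initially, labor force = 148.85 + 11.95 = 160.80 million, so u = 11.95/160.80 = 7.43%.
After the first change, employed falls and unemployed rises by 4.68; labor force unchanged → E = 144.17, U = 16.63, labor force = 160.80 million.
After the second change, unemployed and labor force both fall by 6.28 → E = 144.17, U = 10.35, labor force = 154.52 million.
New unemployment rate = 10.35 / 154.52 = 6.70%.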